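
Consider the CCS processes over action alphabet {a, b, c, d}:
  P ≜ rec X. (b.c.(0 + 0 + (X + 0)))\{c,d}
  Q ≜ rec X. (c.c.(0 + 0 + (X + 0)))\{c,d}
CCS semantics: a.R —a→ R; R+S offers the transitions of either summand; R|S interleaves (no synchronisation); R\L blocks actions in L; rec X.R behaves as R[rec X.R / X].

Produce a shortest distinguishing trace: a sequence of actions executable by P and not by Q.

b

Reachable graph of P (2 states):
  m0 = rec X. (b.c.(0 + 0 + (X + 0)))\{c,d} has moves -b-> m1
  m1 = (c.(0 + 0 + ((rec X. (b.c.(0 + 0 + (X + 0)))\{c,d}) + 0)))\{c,d} has moves (no moves)
Reachable graph of Q (1 states):
  n0 = rec X. (c.c.(0 + 0 + (X + 0)))\{c,d} has moves (no moves)
Trace ⟨b⟩ through P, begin at {m0}:
  [1] b ⇒ {m1}
  P completes σ.
Trace ⟨b⟩ through Q, begin at {n0}:
  [1] b ⇒ no successor for Q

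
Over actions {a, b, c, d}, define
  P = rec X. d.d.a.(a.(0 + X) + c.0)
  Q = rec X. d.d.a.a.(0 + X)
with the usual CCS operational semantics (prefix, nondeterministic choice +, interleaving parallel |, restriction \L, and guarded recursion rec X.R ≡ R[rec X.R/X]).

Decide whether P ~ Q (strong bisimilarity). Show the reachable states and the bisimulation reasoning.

not bisimilar

P's transition system — 6 states:
  s0 = rec X. d.d.a.(a.(0 + X) + c.0) → =d=> s1
  s1 = d.a.(a.(0 + (rec X. d.d.a.(a.(0 + X) + c.0))) + c.0) → =d=> s2
  s2 = a.(a.(0 + (rec X. d.d.a.(a.(0 + X) + c.0))) + c.0) → =a=> s3
  s3 = a.(0 + (rec X. d.d.a.(a.(0 + X) + c.0))) + c.0 → =a=> s4, =c=> s5
  s4 = 0 + (rec X. d.d.a.(a.(0 + X) + c.0)) → =d=> s1
  s5 = 0 → ·
Q's transition system — 5 states:
  t0 = rec X. d.d.a.a.(0 + X) → =d=> t1
  t1 = d.a.a.(0 + (rec X. d.d.a.a.(0 + X))) → =d=> t2
  t2 = a.a.(0 + (rec X. d.d.a.a.(0 + X))) → =a=> t3
  t3 = a.(0 + (rec X. d.d.a.a.(0 + X))) → =a=> t4
  t4 = 0 + (rec X. d.d.a.a.(0 + X)) → =d=> t1
Partition-refinement fixed point:
  B0 = {s0, s4}
  B1 = {s1}
  B2 = {s2}
  B3 = {s3}
  B4 = {s5}
  B5 = {t0, t4}
  B6 = {t1}
  B7 = {t2}
  B8 = {t3}
s0 ∈ B0, t0 ∈ B5 → different blocks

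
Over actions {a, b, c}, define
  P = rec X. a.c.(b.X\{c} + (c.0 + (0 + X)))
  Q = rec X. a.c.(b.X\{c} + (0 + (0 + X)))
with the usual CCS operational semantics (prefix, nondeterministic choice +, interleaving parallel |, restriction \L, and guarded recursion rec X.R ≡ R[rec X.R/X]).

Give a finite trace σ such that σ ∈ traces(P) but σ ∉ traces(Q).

acc

LTS(P): 6 reachable states
  s0 = rec X. a.c.(b.X\{c} + (c.0 + (0 + X))) → —a→ s1
  s1 = c.(b.(rec X. a.c.(b.X\{c} + (c.0 + (0 + X))))\{c} + (c.0 + (0 + (rec X. a.c.(b.X\{c} + (c.0 + (0 + X))))))) → —c→ s2
  s2 = b.(rec X. a.c.(b.X\{c} + (c.0 + (0 + X))))\{c} + (c.0 + (0 + (rec X. a.c.(b.X\{c} + (c.0 + (0 + X)))))) → —a→ s1, —b→ s3, —c→ s4
  s3 = (rec X. a.c.(b.X\{c} + (c.0 + (0 + X))))\{c} → —a→ s5
  s4 = 0 → (no moves)
  s5 = (c.(b.(rec X. a.c.(b.X\{c} + (c.0 + (0 + X))))\{c} + (c.0 + (0 + (rec X. a.c.(b.X\{c} + (c.0 + (0 + X))))))))\{c} → (no moves)
LTS(Q): 5 reachable states
  t0 = rec X. a.c.(b.X\{c} + (0 + (0 + X))) → —a→ t1
  t1 = c.(b.(rec X. a.c.(b.X\{c} + (0 + (0 + X))))\{c} + (0 + (0 + (rec X. a.c.(b.X\{c} + (0 + (0 + X))))))) → —c→ t2
  t2 = b.(rec X. a.c.(b.X\{c} + (0 + (0 + X))))\{c} + (0 + (0 + (rec X. a.c.(b.X\{c} + (0 + (0 + X)))))) → —a→ t1, —b→ t3
  t3 = (rec X. a.c.(b.X\{c} + (0 + (0 + X))))\{c} → —a→ t4
  t4 = (c.(b.(rec X. a.c.(b.X\{c} + (0 + (0 + X))))\{c} + (0 + (0 + (rec X. a.c.(b.X\{c} + (0 + (0 + X))))))))\{c} → (no moves)
Executing acc from P (initial set {s0}):
  step 1 (a): {s1}
  step 2 (c): {s2}
  step 3 (c): {s4}
  ✓ P
Executing acc from Q (initial set {t0}):
  step 1 (a): {t1}
  step 2 (c): {t2}
  step 3 (c): ∅ (Q stuck)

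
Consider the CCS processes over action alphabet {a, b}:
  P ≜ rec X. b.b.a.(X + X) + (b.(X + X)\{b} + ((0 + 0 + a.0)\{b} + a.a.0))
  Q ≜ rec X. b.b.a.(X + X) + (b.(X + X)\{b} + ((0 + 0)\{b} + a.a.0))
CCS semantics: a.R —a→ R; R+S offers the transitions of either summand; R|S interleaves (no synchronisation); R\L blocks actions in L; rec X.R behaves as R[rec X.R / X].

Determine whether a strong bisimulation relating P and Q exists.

P's transition system — 10 states:
  m0 = rec X. b.b.a.(X + X) + (b.(X + X)\{b} + ((0 + 0 + a.0)\{b} + a.a.0)) | —a→ m1, —a→ m2, —b→ m3, —b→ m4
  m1 = 0\{b} | ∅
  m2 = a.0 | —a→ m5
  m3 = ((rec X. b.b.a.(X + X) + (b.(X + X)\{b} + ((0 + 0 + a.0)\{b} + a.a.0))) + (rec X. b.b.a.(X + X) + (b.(X + X)\{b} + ((0 + 0 + a.0)\{b} + a.a.0))))\{b} | —a→ m6, —a→ m7
  m4 = b.a.((rec X. b.b.a.(X + X) + (b.(X + X)\{b} + ((0 + 0 + a.0)\{b} + a.a.0))) + (rec X. b.b.a.(X + X) + (b.(X + X)\{b} + ((0 + 0 + a.0)\{b} + a.a.0)))) | —b→ m8
  m5 = 0 | ∅
  m6 = (a.0)\{b} | —a→ m1
  m7 = 0\{b}\{b} | ∅
  m8 = a.((rec X. b.b.a.(X + X) + (b.(X + X)\{b} + ((0 + 0 + a.0)\{b} + a.a.0))) + (rec X. b.b.a.(X + X) + (b.(X + X)\{b} + ((0 + 0 + a.0)\{b} + a.a.0)))) | —a→ m9
  m9 = (rec X. b.b.a.(X + X) + (b.(X + X)\{b} + ((0 + 0 + a.0)\{b} + a.a.0))) + (rec X. b.b.a.(X + X) + (b.(X + X)\{b} + ((0 + 0 + a.0)\{b} + a.a.0))) | —a→ m1, —a→ m2, —b→ m3, —b→ m4
Q's transition system — 9 states:
  n0 = rec X. b.b.a.(X + X) + (b.(X + X)\{b} + ((0 + 0)\{b} + a.a.0)) | —a→ n1, —b→ n2, —b→ n3
  n1 = a.0 | —a→ n4
  n2 = ((rec X. b.b.a.(X + X) + (b.(X + X)\{b} + ((0 + 0)\{b} + a.a.0))) + (rec X. b.b.a.(X + X) + (b.(X + X)\{b} + ((0 + 0)\{b} + a.a.0))))\{b} | —a→ n5
  n3 = b.a.((rec X. b.b.a.(X + X) + (b.(X + X)\{b} + ((0 + 0)\{b} + a.a.0))) + (rec X. b.b.a.(X + X) + (b.(X + X)\{b} + ((0 + 0)\{b} + a.a.0)))) | —b→ n6
  n4 = 0 | ∅
  n5 = (a.0)\{b} | —a→ n7
  n6 = a.((rec X. b.b.a.(X + X) + (b.(X + X)\{b} + ((0 + 0)\{b} + a.a.0))) + (rec X. b.b.a.(X + X) + (b.(X + X)\{b} + ((0 + 0)\{b} + a.a.0)))) | —a→ n8
  n7 = 0\{b} | ∅
  n8 = (rec X. b.b.a.(X + X) + (b.(X + X)\{b} + ((0 + 0)\{b} + a.a.0))) + (rec X. b.b.a.(X + X) + (b.(X + X)\{b} + ((0 + 0)\{b} + a.a.0))) | —a→ n1, —b→ n2, —b→ n3
Partition-refinement fixed point:
  B0 = {m0, m9}
  B1 = {m3}
  B2 = {m2, m6, n1, n5}
  B3 = {m1, m5, m7, n4, n7}
  B4 = {m4}
  B5 = {m8}
  B6 = {n0, n8}
  B7 = {n2}
  B8 = {n3}
  B9 = {n6}
m0 ∈ B0, n0 ∈ B6 → different blocks

NO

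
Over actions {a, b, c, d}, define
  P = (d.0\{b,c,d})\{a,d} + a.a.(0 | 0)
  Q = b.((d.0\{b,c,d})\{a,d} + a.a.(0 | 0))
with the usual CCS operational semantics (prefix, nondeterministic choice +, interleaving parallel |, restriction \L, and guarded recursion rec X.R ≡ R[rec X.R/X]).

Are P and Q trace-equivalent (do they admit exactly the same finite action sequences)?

Reachable graph of P (3 states):
  p0 = (d.0\{b,c,d})\{a,d} + a.a.(0 | 0) | -a-> p1
  p1 = a.(0 | 0) | -a-> p2
  p2 = 0 | 0 | (no moves)
Reachable graph of Q (4 states):
  q0 = b.((d.0\{b,c,d})\{a,d} + a.a.(0 | 0)) | -b-> q1
  q1 = (d.0\{b,c,d})\{a,d} + a.a.(0 | 0) | -a-> q2
  q2 = a.(0 | 0) | -a-> q3
  q3 = 0 | 0 | (no moves)
Trace ⟨a⟩ through P, begin at {p0}:
  after a @ step 1: {p1}
  P completes σ.
Trace ⟨a⟩ through Q, begin at {q0}:
  after a @ step 1: ∅  — Q cannot continue

NO — witness ⟨a⟩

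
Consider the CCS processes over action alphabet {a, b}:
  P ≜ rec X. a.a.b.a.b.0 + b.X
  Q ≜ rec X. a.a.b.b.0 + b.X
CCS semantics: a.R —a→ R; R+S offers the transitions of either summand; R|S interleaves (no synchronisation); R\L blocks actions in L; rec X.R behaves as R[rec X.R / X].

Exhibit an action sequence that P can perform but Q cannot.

LTS(P): 6 reachable states
  u0 = rec X. a.a.b.a.b.0 + b.X :: ··a··> u1, ··b··> u0
  u1 = a.b.a.b.0 :: ··a··> u2
  u2 = b.a.b.0 :: ··b··> u3
  u3 = a.b.0 :: ··a··> u4
  u4 = b.0 :: ··b··> u5
  u5 = 0 :: (no moves)
LTS(Q): 5 reachable states
  v0 = rec X. a.a.b.b.0 + b.X :: ··a··> v1, ··b··> v0
  v1 = a.b.b.0 :: ··a··> v2
  v2 = b.b.0 :: ··b··> v3
  v3 = b.0 :: ··b··> v4
  v4 = 0 :: (no moves)
Trace ⟨aaba⟩ through P, begin at {u0}:
  step 1 (a): {u1}
  step 2 (a): {u2}
  step 3 (b): {u3}
  step 4 (a): {u4}
  — P admits the full trace.
Trace ⟨aaba⟩ through Q, begin at {v0}:
  step 1 (a): {v1}
  step 2 (a): {v2}
  step 3 (b): {v3}
  step 4 (a): no successor for Q

aaba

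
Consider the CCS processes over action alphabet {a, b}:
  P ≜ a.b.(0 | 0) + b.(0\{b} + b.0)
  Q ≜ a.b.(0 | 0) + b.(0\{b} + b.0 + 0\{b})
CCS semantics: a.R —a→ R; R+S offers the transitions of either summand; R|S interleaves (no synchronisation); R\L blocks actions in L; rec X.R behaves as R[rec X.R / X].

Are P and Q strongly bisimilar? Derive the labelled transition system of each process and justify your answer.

P's transition system — 5 states:
  u0 = a.b.(0 | 0) + b.(0\{b} + b.0) has moves -a-> u1, -b-> u2
  u1 = b.(0 | 0) has moves -b-> u3
  u2 = 0\{b} + b.0 has moves -b-> u4
  u3 = 0 | 0 has moves deadlocked
  u4 = 0 has moves deadlocked
Q's transition system — 5 states:
  v0 = a.b.(0 | 0) + b.(0\{b} + b.0 + 0\{b}) has moves -a-> v1, -b-> v2
  v1 = b.(0 | 0) has moves -b-> v3
  v2 = 0\{b} + b.0 + 0\{b} has moves -b-> v4
  v3 = 0 | 0 has moves deadlocked
  v4 = 0 has moves deadlocked
Coarsest stable partition (strong bisimilarity classes):
  B0 = {u0, v0}
  B1 = {u1, u2, v1, v2}
  B2 = {u3, u4, v3, v4}
u0 ∈ B0, v0 ∈ B0 → same block

bisimilar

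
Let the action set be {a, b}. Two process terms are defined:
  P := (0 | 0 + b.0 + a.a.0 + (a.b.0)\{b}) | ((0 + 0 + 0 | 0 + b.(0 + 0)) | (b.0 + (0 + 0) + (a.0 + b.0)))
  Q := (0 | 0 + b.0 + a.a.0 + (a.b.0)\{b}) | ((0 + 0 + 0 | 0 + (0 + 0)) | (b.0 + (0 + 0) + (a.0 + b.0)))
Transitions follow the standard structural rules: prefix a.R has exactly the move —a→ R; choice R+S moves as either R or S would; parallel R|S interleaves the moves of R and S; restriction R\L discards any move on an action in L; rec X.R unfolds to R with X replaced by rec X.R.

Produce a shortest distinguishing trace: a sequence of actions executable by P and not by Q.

Reachable graph of P (16 states):
  s0 = (0 | 0 + b.0 + a.a.0 + (a.b.0)\{b}) | ((0 + 0 + 0 | 0 + b.(0 + 0)) | (b.0 + (0 + 0) + (a.0 + b.0))) → -a-> s1, -a-> s2, -a-> s3, -b-> s1, -b-> s4, -b-> s5
  s1 = (0 | 0 + b.0 + a.a.0 + (a.b.0)\{b}) | ((0 + 0 + 0 | 0 + b.(0 + 0)) | 0) → -a-> s6, -a-> s7, -b-> s8, -b-> s9
  s2 = (b.0)\{b} | ((0 + 0 + 0 | 0 + b.(0 + 0)) | (b.0 + (0 + 0) + (a.0 + b.0))) → -a-> s6, -b-> s10, -b-> s6
  s3 = a.0 | ((0 + 0 + 0 | 0 + b.(0 + 0)) | (b.0 + (0 + 0) + (a.0 + b.0))) → -a-> s5, -a-> s7, -b-> s11, -b-> s7
  s4 = (0 | 0 + b.0 + a.a.0 + (a.b.0)\{b}) | ((0 + 0) | (b.0 + (0 + 0) + (a.0 + b.0))) → -a-> s10, -a-> s11, -a-> s8, -b-> s12, -b-> s8
  s5 = 0 | ((0 + 0 + 0 | 0 + b.(0 + 0)) | (b.0 + (0 + 0) + (a.0 + b.0))) → -a-> s9, -b-> s12, -b-> s9
  s6 = (b.0)\{b} | ((0 + 0 + 0 | 0 + b.(0 + 0)) | 0) → -b-> s13
  s7 = a.0 | ((0 + 0 + 0 | 0 + b.(0 + 0)) | 0) → -a-> s9, -b-> s14
  s8 = (0 | 0 + b.0 + a.a.0 + (a.b.0)\{b}) | ((0 + 0) | 0) → -a-> s13, -a-> s14, -b-> s15
  s9 = 0 | ((0 + 0 + 0 | 0 + b.(0 + 0)) | 0) → -b-> s15
  s10 = (b.0)\{b} | ((0 + 0) | (b.0 + (0 + 0) + (a.0 + b.0))) → -a-> s13, -b-> s13
  s11 = a.0 | ((0 + 0) | (b.0 + (0 + 0) + (a.0 + b.0))) → -a-> s12, -a-> s14, -b-> s14
  s12 = 0 | ((0 + 0) | (b.0 + (0 + 0) + (a.0 + b.0))) → -a-> s15, -b-> s15
  s13 = (b.0)\{b} | ((0 + 0) | 0) → (no moves)
  s14 = a.0 | ((0 + 0) | 0) → -a-> s15
  s15 = 0 | ((0 + 0) | 0) → (no moves)
Reachable graph of Q (8 states):
  t0 = (0 | 0 + b.0 + a.a.0 + (a.b.0)\{b}) | ((0 + 0 + 0 | 0 + (0 + 0)) | (b.0 + (0 + 0) + (a.0 + b.0))) → -a-> t1, -a-> t2, -a-> t3, -b-> t1, -b-> t4
  t1 = (0 | 0 + b.0 + a.a.0 + (a.b.0)\{b}) | ((0 + 0 + 0 | 0 + (0 + 0)) | 0) → -a-> t5, -a-> t6, -b-> t7
  t2 = (b.0)\{b} | ((0 + 0 + 0 | 0 + (0 + 0)) | (b.0 + (0 + 0) + (a.0 + b.0))) → -a-> t5, -b-> t5
  t3 = a.0 | ((0 + 0 + 0 | 0 + (0 + 0)) | (b.0 + (0 + 0) + (a.0 + b.0))) → -a-> t4, -a-> t6, -b-> t6
  t4 = 0 | ((0 + 0 + 0 | 0 + (0 + 0)) | (b.0 + (0 + 0) + (a.0 + b.0))) → -a-> t7, -b-> t7
  t5 = (b.0)\{b} | ((0 + 0 + 0 | 0 + (0 + 0)) | 0) → (no moves)
  t6 = a.0 | ((0 + 0 + 0 | 0 + (0 + 0)) | 0) → -a-> t7
  t7 = 0 | ((0 + 0 + 0 | 0 + (0 + 0)) | 0) → (no moves)
Executing abb from P (initial set {s0}):
  after a @ step 1: {s1, s2, s3}
  after b @ step 2: {s10, s11, s6, s7, s8, s9}
  after b @ step 3: {s13, s14, s15}
  P completes σ.
Executing abb from Q (initial set {t0}):
  after a @ step 1: {t1, t2, t3}
  after b @ step 2: {t5, t6, t7}
  after b @ step 3: no successor for Q

abb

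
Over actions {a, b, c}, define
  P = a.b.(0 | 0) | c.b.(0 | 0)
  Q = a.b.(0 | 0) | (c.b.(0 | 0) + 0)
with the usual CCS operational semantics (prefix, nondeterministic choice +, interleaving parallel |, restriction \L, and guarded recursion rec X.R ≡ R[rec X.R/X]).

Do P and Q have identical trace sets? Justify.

LTS(P): 9 reachable states
  m0 = a.b.(0 | 0) | c.b.(0 | 0) :: —a→ m1, —c→ m2
  m1 = b.(0 | 0) | c.b.(0 | 0) :: —b→ m3, —c→ m4
  m2 = a.b.(0 | 0) | b.(0 | 0) :: —a→ m4, —b→ m5
  m3 = 0 | 0 | c.b.(0 | 0) :: —c→ m6
  m4 = b.(0 | 0) | b.(0 | 0) :: —b→ m6, —b→ m7
  m5 = a.b.(0 | 0) | (0 | 0) :: —a→ m7
  m6 = 0 | 0 | b.(0 | 0) :: —b→ m8
  m7 = b.(0 | 0) | (0 | 0) :: —b→ m8
  m8 = 0 | 0 | (0 | 0) :: ∅
LTS(Q): 9 reachable states
  n0 = a.b.(0 | 0) | (c.b.(0 | 0) + 0) :: —a→ n1, —c→ n2
  n1 = b.(0 | 0) | (c.b.(0 | 0) + 0) :: —b→ n3, —c→ n4
  n2 = a.b.(0 | 0) | b.(0 | 0) :: —a→ n4, —b→ n5
  n3 = 0 | 0 | (c.b.(0 | 0) + 0) :: —c→ n6
  n4 = b.(0 | 0) | b.(0 | 0) :: —b→ n6, —b→ n7
  n5 = a.b.(0 | 0) | (0 | 0) :: —a→ n7
  n6 = 0 | 0 | b.(0 | 0) :: —b→ n8
  n7 = b.(0 | 0) | (0 | 0) :: —b→ n8
  n8 = 0 | 0 | (0 | 0) :: ∅
Bisimilarity quotient blocks:
  B0 = {m0, n0}
  B1 = {m1, n1}
  B2 = {m4, n4}
  B3 = {m6, m7, n6, n7}
  B4 = {m8, n8}
  B5 = {m3, n3}
  B6 = {m2, n2}
  B7 = {m5, n5}
m0 ∈ B0, n0 ∈ B0 → same block
Bisimilar ⇒ trace-equivalent.

YES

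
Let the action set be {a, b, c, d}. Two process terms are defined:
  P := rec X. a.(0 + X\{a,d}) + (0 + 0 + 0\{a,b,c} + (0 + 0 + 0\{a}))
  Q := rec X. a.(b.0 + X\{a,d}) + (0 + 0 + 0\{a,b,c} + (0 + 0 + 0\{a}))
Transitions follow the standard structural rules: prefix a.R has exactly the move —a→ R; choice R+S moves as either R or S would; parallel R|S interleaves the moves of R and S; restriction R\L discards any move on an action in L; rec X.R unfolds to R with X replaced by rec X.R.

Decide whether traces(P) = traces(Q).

Reachable graph of P (2 states):
  u0 = rec X. a.(0 + X\{a,d}) + (0 + 0 + 0\{a,b,c} + (0 + 0 + 0\{a})) ⊢ —a→ u1
  u1 = 0 + (rec X. a.(0 + X\{a,d}) + (0 + 0 + 0\{a,b,c} + (0 + 0 + 0\{a})))\{a,d} ⊢ stopped
Reachable graph of Q (3 states):
  v0 = rec X. a.(b.0 + X\{a,d}) + (0 + 0 + 0\{a,b,c} + (0 + 0 + 0\{a})) ⊢ —a→ v1
  v1 = b.0 + (rec X. a.(b.0 + X\{a,d}) + (0 + 0 + 0\{a,b,c} + (0 + 0 + 0\{a})))\{a,d} ⊢ —b→ v2
  v2 = 0 ⊢ stopped
Run σ = ⟨ab⟩ on Q: start {v0}
  [1] a ⇒ {v1}
  [2] b ⇒ {v2}
  Q completes σ.
Run σ = ⟨ab⟩ on P: start {u0}
  [1] a ⇒ {u1}
  [2] b ⇒ ∅ (P stuck)

NO — witness ⟨ab⟩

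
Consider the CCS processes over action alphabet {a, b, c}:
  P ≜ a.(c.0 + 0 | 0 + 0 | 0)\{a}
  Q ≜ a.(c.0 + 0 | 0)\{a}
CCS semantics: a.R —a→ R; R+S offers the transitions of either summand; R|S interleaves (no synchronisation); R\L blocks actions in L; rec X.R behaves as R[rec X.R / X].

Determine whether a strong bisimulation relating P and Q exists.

P's transition system — 3 states:
  s0 = a.(c.0 + 0 | 0 + 0 | 0)\{a} has moves —a→ s1
  s1 = (c.0 + 0 | 0 + 0 | 0)\{a} has moves —c→ s2
  s2 = 0\{a} has moves stopped
Q's transition system — 3 states:
  t0 = a.(c.0 + 0 | 0)\{a} has moves —a→ t1
  t1 = (c.0 + 0 | 0)\{a} has moves —c→ t2
  t2 = 0\{a} has moves stopped
Bisimilarity quotient blocks:
  B0 = {s0, t0}
  B1 = {s1, t1}
  B2 = {s2, t2}
s0 ∈ B0, t0 ∈ B0 → same block

YES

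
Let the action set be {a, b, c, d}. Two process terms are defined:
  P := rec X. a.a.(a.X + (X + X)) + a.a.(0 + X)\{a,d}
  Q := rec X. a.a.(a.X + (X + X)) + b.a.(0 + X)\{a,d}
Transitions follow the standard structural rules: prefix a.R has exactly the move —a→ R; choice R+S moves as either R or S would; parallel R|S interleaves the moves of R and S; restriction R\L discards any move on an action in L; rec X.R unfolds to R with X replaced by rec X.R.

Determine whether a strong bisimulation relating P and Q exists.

Reachable graph of P (5 states):
  s0 = rec X. a.a.(a.X + (X + X)) + a.a.(0 + X)\{a,d} ⊢ --a--▸ s1, --a--▸ s2
  s1 = a.(0 + (rec X. a.a.(a.X + (X + X)) + a.a.(0 + X)\{a,d}))\{a,d} ⊢ --a--▸ s3
  s2 = a.(a.(rec X. a.a.(a.X + (X + X)) + a.a.(0 + X)\{a,d}) + ((rec X. a.a.(a.X + (X + X)) + a.a.(0 + X)\{a,d}) + (rec X. a.a.(a.X + (X + X)) + a.a.(0 + X)\{a,d}))) ⊢ --a--▸ s4
  s3 = (0 + (rec X. a.a.(a.X + (X + X)) + a.a.(0 + X)\{a,d}))\{a,d} ⊢ (no moves)
  s4 = a.(rec X. a.a.(a.X + (X + X)) + a.a.(0 + X)\{a,d}) + ((rec X. a.a.(a.X + (X + X)) + a.a.(0 + X)\{a,d}) + (rec X. a.a.(a.X + (X + X)) + a.a.(0 + X)\{a,d})) ⊢ --a--▸ s0, --a--▸ s1, --a--▸ s2
Reachable graph of Q (6 states):
  t0 = rec X. a.a.(a.X + (X + X)) + b.a.(0 + X)\{a,d} ⊢ --a--▸ t1, --b--▸ t2
  t1 = a.(a.(rec X. a.a.(a.X + (X + X)) + b.a.(0 + X)\{a,d}) + ((rec X. a.a.(a.X + (X + X)) + b.a.(0 + X)\{a,d}) + (rec X. a.a.(a.X + (X + X)) + b.a.(0 + X)\{a,d}))) ⊢ --a--▸ t3
  t2 = a.(0 + (rec X. a.a.(a.X + (X + X)) + b.a.(0 + X)\{a,d}))\{a,d} ⊢ --a--▸ t4
  t3 = a.(rec X. a.a.(a.X + (X + X)) + b.a.(0 + X)\{a,d}) + ((rec X. a.a.(a.X + (X + X)) + b.a.(0 + X)\{a,d}) + (rec X. a.a.(a.X + (X + X)) + b.a.(0 + X)\{a,d})) ⊢ --a--▸ t0, --a--▸ t1, --b--▸ t2
  t4 = (0 + (rec X. a.a.(a.X + (X + X)) + b.a.(0 + X)\{a,d}))\{a,d} ⊢ --b--▸ t5
  t5 = (a.(0 + (rec X. a.a.(a.X + (X + X)) + b.a.(0 + X)\{a,d}))\{a,d})\{a,d} ⊢ (no moves)
Bisimilarity quotient blocks:
  B0 = {s0}
  B1 = {s2}
  B2 = {s4}
  B3 = {s1}
  B4 = {s3, t5}
  B5 = {t0}
  B6 = {t2}
  B7 = {t4}
  B8 = {t1}
  B9 = {t3}
s0 ∈ B0, t0 ∈ B5 → different blocks

P ≁ Q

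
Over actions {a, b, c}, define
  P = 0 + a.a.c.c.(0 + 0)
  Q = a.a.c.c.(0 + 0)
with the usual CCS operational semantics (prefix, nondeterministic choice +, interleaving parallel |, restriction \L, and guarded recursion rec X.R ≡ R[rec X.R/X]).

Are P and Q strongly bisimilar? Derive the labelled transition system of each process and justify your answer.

bisimilar

LTS(P): 5 reachable states
  p0 = 0 + a.a.c.c.(0 + 0) has moves =a=> p1
  p1 = a.c.c.(0 + 0) has moves =a=> p2
  p2 = c.c.(0 + 0) has moves =c=> p3
  p3 = c.(0 + 0) has moves =c=> p4
  p4 = 0 + 0 has moves deadlocked
LTS(Q): 5 reachable states
  q0 = a.a.c.c.(0 + 0) has moves =a=> q1
  q1 = a.c.c.(0 + 0) has moves =a=> q2
  q2 = c.c.(0 + 0) has moves =c=> q3
  q3 = c.(0 + 0) has moves =c=> q4
  q4 = 0 + 0 has moves deadlocked
Partition-refinement fixed point:
  B0 = {p0, q0}
  B1 = {p1, q1}
  B2 = {p2, q2}
  B3 = {p3, q3}
  B4 = {p4, q4}
p0 ∈ B0, q0 ∈ B0 → same block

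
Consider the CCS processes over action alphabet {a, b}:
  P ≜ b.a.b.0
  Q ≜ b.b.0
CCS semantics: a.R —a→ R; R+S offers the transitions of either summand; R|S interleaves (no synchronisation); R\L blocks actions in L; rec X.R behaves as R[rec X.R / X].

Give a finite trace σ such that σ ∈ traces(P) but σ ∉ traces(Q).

Reachable graph of P (4 states):
  m0 = b.a.b.0 ⊢ —b→ m1
  m1 = a.b.0 ⊢ —a→ m2
  m2 = b.0 ⊢ —b→ m3
  m3 = 0 ⊢ deadlocked
Reachable graph of Q (3 states):
  n0 = b.b.0 ⊢ —b→ n1
  n1 = b.0 ⊢ —b→ n2
  n2 = 0 ⊢ deadlocked
Executing ba from P (initial set {m0}):
  after b @ step 1: {m1}
  after a @ step 2: {m2}
  P completes σ.
Executing ba from Q (initial set {n0}):
  after b @ step 1: {n1}
  after a @ step 2: no successor for Q

ba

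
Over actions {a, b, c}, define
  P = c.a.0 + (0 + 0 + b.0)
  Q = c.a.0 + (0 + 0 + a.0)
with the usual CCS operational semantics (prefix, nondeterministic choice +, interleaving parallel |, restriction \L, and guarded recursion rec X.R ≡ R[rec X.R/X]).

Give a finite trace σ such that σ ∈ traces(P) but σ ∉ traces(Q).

P's transition system — 3 states:
  u0 = c.a.0 + (0 + 0 + b.0) → ··b··> u1, ··c··> u2
  u1 = 0 → ∅
  u2 = a.0 → ··a··> u1
Q's transition system — 3 states:
  v0 = c.a.0 + (0 + 0 + a.0) → ··a··> v1, ··c··> v2
  v1 = 0 → ∅
  v2 = a.0 → ··a··> v1
Trace ⟨b⟩ through P, begin at {u0}:
  [1] b ⇒ {u1}
  — P admits the full trace.
Trace ⟨b⟩ through Q, begin at {v0}:
  [1] b ⇒ no successor for Q

b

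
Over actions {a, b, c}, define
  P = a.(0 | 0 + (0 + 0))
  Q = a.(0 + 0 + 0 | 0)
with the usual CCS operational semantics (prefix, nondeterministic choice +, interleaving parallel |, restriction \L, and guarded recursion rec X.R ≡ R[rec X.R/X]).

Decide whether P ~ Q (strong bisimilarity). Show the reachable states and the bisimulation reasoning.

bisimilar

Reachable graph of P (2 states):
  u0 = a.(0 | 0 + (0 + 0)) :: ··a··> u1
  u1 = 0 | 0 + (0 + 0) :: deadlocked
Reachable graph of Q (2 states):
  v0 = a.(0 + 0 + 0 | 0) :: ··a··> v1
  v1 = 0 + 0 + 0 | 0 :: deadlocked
Partition-refinement fixed point:
  B0 = {u0, v0}
  B1 = {u1, v1}
u0 ∈ B0, v0 ∈ B0 → same block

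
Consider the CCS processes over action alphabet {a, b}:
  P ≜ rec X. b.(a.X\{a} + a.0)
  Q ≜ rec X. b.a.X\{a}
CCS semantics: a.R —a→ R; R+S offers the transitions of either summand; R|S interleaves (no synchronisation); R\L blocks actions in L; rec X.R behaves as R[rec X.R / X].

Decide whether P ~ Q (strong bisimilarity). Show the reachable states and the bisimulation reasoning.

P ≁ Q

Reachable graph of P (5 states):
  s0 = rec X. b.(a.X\{a} + a.0) :: —b→ s1
  s1 = a.(rec X. b.(a.X\{a} + a.0))\{a} + a.0 :: —a→ s2, —a→ s3
  s2 = (rec X. b.(a.X\{a} + a.0))\{a} :: —b→ s4
  s3 = 0 :: ·
  s4 = (a.(rec X. b.(a.X\{a} + a.0))\{a} + a.0)\{a} :: ·
Reachable graph of Q (4 states):
  t0 = rec X. b.a.X\{a} :: —b→ t1
  t1 = a.(rec X. b.a.X\{a})\{a} :: —a→ t2
  t2 = (rec X. b.a.X\{a})\{a} :: —b→ t3
  t3 = (a.(rec X. b.a.X\{a})\{a})\{a} :: ·
Bisimilarity quotient blocks:
  B0 = {s0}
  B1 = {s1}
  B2 = {s3, s4, t3}
  B3 = {s2, t2}
  B4 = {t0}
  B5 = {t1}
s0 ∈ B0, t0 ∈ B4 → different blocks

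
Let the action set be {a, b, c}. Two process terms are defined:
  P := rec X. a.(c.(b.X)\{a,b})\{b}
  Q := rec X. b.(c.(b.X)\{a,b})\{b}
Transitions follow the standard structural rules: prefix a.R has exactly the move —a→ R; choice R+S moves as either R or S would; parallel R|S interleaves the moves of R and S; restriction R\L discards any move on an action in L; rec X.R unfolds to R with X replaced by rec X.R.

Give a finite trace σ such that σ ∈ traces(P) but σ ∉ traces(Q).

a

LTS(P): 3 reachable states
  s0 = rec X. a.(c.(b.X)\{a,b})\{b} | --a--▸ s1
  s1 = (c.(b.(rec X. a.(c.(b.X)\{a,b})\{b}))\{a,b})\{b} | --c--▸ s2
  s2 = (b.(rec X. a.(c.(b.X)\{a,b})\{b}))\{a,b}\{b} | ·
LTS(Q): 3 reachable states
  t0 = rec X. b.(c.(b.X)\{a,b})\{b} | --b--▸ t1
  t1 = (c.(b.(rec X. b.(c.(b.X)\{a,b})\{b}))\{a,b})\{b} | --c--▸ t2
  t2 = (b.(rec X. b.(c.(b.X)\{a,b})\{b}))\{a,b}\{b} | ·
Trace ⟨a⟩ through P, begin at {s0}:
  step 1 (a): {s1}
  P completes σ.
Trace ⟨a⟩ through Q, begin at {t0}:
  step 1 (a): ∅ (Q stuck)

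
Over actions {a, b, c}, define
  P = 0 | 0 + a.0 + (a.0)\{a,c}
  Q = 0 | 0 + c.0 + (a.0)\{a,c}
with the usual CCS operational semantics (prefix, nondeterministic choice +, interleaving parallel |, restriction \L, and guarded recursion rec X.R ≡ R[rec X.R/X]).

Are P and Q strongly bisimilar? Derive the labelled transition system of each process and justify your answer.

P ≁ Q

Reachable graph of P (2 states):
  u0 = 0 | 0 + a.0 + (a.0)\{a,c} has moves --a--▸ u1
  u1 = 0 has moves ∅
Reachable graph of Q (2 states):
  v0 = 0 | 0 + c.0 + (a.0)\{a,c} has moves --c--▸ v1
  v1 = 0 has moves ∅
Bisimilarity quotient blocks:
  B0 = {u0}
  B1 = {u1, v1}
  B2 = {v0}
u0 ∈ B0, v0 ∈ B2 → different blocks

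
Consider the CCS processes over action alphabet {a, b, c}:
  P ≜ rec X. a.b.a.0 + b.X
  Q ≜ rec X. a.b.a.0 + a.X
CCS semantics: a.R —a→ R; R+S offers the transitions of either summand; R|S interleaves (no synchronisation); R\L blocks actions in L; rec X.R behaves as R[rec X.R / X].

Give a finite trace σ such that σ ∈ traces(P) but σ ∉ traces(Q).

b

Reachable graph of P (4 states):
  p0 = rec X. a.b.a.0 + b.X | —a→ p1, —b→ p0
  p1 = b.a.0 | —b→ p2
  p2 = a.0 | —a→ p3
  p3 = 0 | (no moves)
Reachable graph of Q (4 states):
  q0 = rec X. a.b.a.0 + a.X | —a→ q0, —a→ q1
  q1 = b.a.0 | —b→ q2
  q2 = a.0 | —a→ q3
  q3 = 0 | (no moves)
Trace ⟨b⟩ through P, begin at {p0}:
  step 1 (b): {p0}
  ✓ P
Trace ⟨b⟩ through Q, begin at {q0}:
  step 1 (b): no successor for Q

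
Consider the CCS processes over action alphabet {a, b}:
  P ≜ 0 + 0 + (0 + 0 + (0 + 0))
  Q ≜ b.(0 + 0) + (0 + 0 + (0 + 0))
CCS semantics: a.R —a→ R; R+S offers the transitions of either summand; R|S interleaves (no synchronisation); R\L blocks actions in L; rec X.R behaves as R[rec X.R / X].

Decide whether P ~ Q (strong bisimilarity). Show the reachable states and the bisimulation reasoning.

P ≁ Q

LTS(P): 1 reachable states
  s0 = 0 + 0 + (0 + 0 + (0 + 0)) | ·
LTS(Q): 2 reachable states
  t0 = b.(0 + 0) + (0 + 0 + (0 + 0)) | --b--▸ t1
  t1 = 0 + 0 | ·
Coarsest stable partition (strong bisimilarity classes):
  B0 = {s0, t1}
  B1 = {t0}
s0 ∈ B0, t0 ∈ B1 → different blocks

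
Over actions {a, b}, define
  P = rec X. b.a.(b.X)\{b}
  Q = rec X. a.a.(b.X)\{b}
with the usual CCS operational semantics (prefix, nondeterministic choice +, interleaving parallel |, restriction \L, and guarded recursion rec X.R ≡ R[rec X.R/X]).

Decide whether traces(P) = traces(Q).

traces(P) ≠ traces(Q) — witness ⟨b⟩

LTS(P): 3 reachable states
  s0 = rec X. b.a.(b.X)\{b} | —b→ s1
  s1 = a.(b.(rec X. b.a.(b.X)\{b}))\{b} | —a→ s2
  s2 = (b.(rec X. b.a.(b.X)\{b}))\{b} | stopped
LTS(Q): 3 reachable states
  t0 = rec X. a.a.(b.X)\{b} | —a→ t1
  t1 = a.(b.(rec X. a.a.(b.X)\{b}))\{b} | —a→ t2
  t2 = (b.(rec X. a.a.(b.X)\{b}))\{b} | stopped
Executing b from P (initial set {s0}):
  step 1 (b): {s1}
  — P admits the full trace.
Executing b from Q (initial set {t0}):
  step 1 (b): ∅  — Q cannot continue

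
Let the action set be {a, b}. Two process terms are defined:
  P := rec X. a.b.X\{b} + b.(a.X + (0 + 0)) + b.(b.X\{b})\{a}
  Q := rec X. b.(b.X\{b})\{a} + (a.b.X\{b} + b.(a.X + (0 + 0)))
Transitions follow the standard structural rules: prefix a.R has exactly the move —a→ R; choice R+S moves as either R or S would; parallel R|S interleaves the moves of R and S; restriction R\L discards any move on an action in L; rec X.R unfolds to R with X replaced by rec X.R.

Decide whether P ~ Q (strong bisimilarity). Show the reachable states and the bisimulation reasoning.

P ~ Q

LTS(P): 7 reachable states
  s0 = rec X. a.b.X\{b} + b.(a.X + (0 + 0)) + b.(b.X\{b})\{a} :: ··a··> s1, ··b··> s2, ··b··> s3
  s1 = b.(rec X. a.b.X\{b} + b.(a.X + (0 + 0)) + b.(b.X\{b})\{a})\{b} :: ··b··> s4
  s2 = (b.(rec X. a.b.X\{b} + b.(a.X + (0 + 0)) + b.(b.X\{b})\{a})\{b})\{a} :: ··b··> s5
  s3 = a.(rec X. a.b.X\{b} + b.(a.X + (0 + 0)) + b.(b.X\{b})\{a}) + (0 + 0) :: ··a··> s0
  s4 = (rec X. a.b.X\{b} + b.(a.X + (0 + 0)) + b.(b.X\{b})\{a})\{b} :: ··a··> s6
  s5 = (rec X. a.b.X\{b} + b.(a.X + (0 + 0)) + b.(b.X\{b})\{a})\{b}\{a} :: (no moves)
  s6 = (b.(rec X. a.b.X\{b} + b.(a.X + (0 + 0)) + b.(b.X\{b})\{a})\{b})\{b} :: (no moves)
LTS(Q): 7 reachable states
  t0 = rec X. b.(b.X\{b})\{a} + (a.b.X\{b} + b.(a.X + (0 + 0))) :: ··a··> t1, ··b··> t2, ··b··> t3
  t1 = b.(rec X. b.(b.X\{b})\{a} + (a.b.X\{b} + b.(a.X + (0 + 0))))\{b} :: ··b··> t4
  t2 = (b.(rec X. b.(b.X\{b})\{a} + (a.b.X\{b} + b.(a.X + (0 + 0))))\{b})\{a} :: ··b··> t5
  t3 = a.(rec X. b.(b.X\{b})\{a} + (a.b.X\{b} + b.(a.X + (0 + 0)))) + (0 + 0) :: ··a··> t0
  t4 = (rec X. b.(b.X\{b})\{a} + (a.b.X\{b} + b.(a.X + (0 + 0))))\{b} :: ··a··> t6
  t5 = (rec X. b.(b.X\{b})\{a} + (a.b.X\{b} + b.(a.X + (0 + 0))))\{b}\{a} :: (no moves)
  t6 = (b.(rec X. b.(b.X\{b})\{a} + (a.b.X\{b} + b.(a.X + (0 + 0))))\{b})\{b} :: (no moves)
Bisimilarity quotient blocks:
  B0 = {s0, t0}
  B1 = {s1, t1}
  B2 = {s4, t4}
  B3 = {s5, s6, t5, t6}
  B4 = {s3, t3}
  B5 = {s2, t2}
s0 ∈ B0, t0 ∈ B0 → same block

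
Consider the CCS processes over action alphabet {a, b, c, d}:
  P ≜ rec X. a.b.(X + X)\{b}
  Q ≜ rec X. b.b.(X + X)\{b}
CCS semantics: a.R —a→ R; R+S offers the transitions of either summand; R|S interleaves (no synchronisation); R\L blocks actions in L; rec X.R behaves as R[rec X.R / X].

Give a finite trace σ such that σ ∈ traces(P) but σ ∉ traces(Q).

a

P's transition system — 4 states:
  u0 = rec X. a.b.(X + X)\{b} → ··a··> u1
  u1 = b.((rec X. a.b.(X + X)\{b}) + (rec X. a.b.(X + X)\{b}))\{b} → ··b··> u2
  u2 = ((rec X. a.b.(X + X)\{b}) + (rec X. a.b.(X + X)\{b}))\{b} → ··a··> u3
  u3 = (b.((rec X. a.b.(X + X)\{b}) + (rec X. a.b.(X + X)\{b}))\{b})\{b} → stopped
Q's transition system — 3 states:
  v0 = rec X. b.b.(X + X)\{b} → ··b··> v1
  v1 = b.((rec X. b.b.(X + X)\{b}) + (rec X. b.b.(X + X)\{b}))\{b} → ··b··> v2
  v2 = ((rec X. b.b.(X + X)\{b}) + (rec X. b.b.(X + X)\{b}))\{b} → stopped
Executing a from P (initial set {u0}):
  step 1 (a): {u1}
  — P admits the full trace.
Executing a from Q (initial set {v0}):
  step 1 (a): no successor for Q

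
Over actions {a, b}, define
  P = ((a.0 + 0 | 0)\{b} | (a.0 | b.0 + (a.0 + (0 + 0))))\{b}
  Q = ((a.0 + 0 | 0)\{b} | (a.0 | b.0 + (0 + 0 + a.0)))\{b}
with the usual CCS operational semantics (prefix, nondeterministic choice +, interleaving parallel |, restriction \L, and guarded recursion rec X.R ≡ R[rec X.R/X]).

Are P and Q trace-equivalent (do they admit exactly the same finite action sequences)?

traces(P) = traces(Q)

LTS(P): 6 reachable states
  u0 = ((a.0 + 0 | 0)\{b} | (a.0 | b.0 + (a.0 + (0 + 0))))\{b} ⊢ ··a··> u1, ··a··> u2, ··a··> u3
  u1 = ((a.0 + 0 | 0)\{b} | (0 | b.0))\{b} ⊢ ··a··> u4
  u2 = ((a.0 + 0 | 0)\{b} | 0)\{b} ⊢ ··a··> u5
  u3 = (0\{b} | (a.0 | b.0 + (a.0 + (0 + 0))))\{b} ⊢ ··a··> u4, ··a··> u5
  u4 = (0\{b} | (0 | b.0))\{b} ⊢ ∅
  u5 = (0\{b} | 0)\{b} ⊢ ∅
LTS(Q): 6 reachable states
  v0 = ((a.0 + 0 | 0)\{b} | (a.0 | b.0 + (0 + 0 + a.0)))\{b} ⊢ ··a··> v1, ··a··> v2, ··a··> v3
  v1 = ((a.0 + 0 | 0)\{b} | (0 | b.0))\{b} ⊢ ··a··> v4
  v2 = ((a.0 + 0 | 0)\{b} | 0)\{b} ⊢ ··a··> v5
  v3 = (0\{b} | (a.0 | b.0 + (0 + 0 + a.0)))\{b} ⊢ ··a··> v4, ··a··> v5
  v4 = (0\{b} | (0 | b.0))\{b} ⊢ ∅
  v5 = (0\{b} | 0)\{b} ⊢ ∅
Coarsest stable partition (strong bisimilarity classes):
  B0 = {u0, v0}
  B1 = {u1, u2, u3, v1, v2, v3}
  B2 = {u4, u5, v4, v5}
u0 ∈ B0, v0 ∈ B0 → same block
Bisimilar ⇒ trace-equivalent.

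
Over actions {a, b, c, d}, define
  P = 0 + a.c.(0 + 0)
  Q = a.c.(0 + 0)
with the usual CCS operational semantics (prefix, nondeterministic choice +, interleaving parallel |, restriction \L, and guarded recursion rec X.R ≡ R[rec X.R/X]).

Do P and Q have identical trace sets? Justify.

Reachable graph of P (3 states):
  m0 = 0 + a.c.(0 + 0) → -a-> m1
  m1 = c.(0 + 0) → -c-> m2
  m2 = 0 + 0 → deadlocked
Reachable graph of Q (3 states):
  n0 = a.c.(0 + 0) → -a-> n1
  n1 = c.(0 + 0) → -c-> n2
  n2 = 0 + 0 → deadlocked
Partition-refinement fixed point:
  B0 = {m0, n0}
  B1 = {m1, n1}
  B2 = {m2, n2}
m0 ∈ B0, n0 ∈ B0 → same block
Bisimilar ⇒ trace-equivalent.

traces(P) = traces(Q)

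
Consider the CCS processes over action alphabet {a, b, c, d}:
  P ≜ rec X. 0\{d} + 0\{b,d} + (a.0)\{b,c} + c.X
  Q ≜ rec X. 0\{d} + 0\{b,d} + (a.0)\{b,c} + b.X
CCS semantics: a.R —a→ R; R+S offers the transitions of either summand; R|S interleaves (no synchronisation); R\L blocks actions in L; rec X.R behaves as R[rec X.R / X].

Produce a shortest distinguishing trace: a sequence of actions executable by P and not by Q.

c

Reachable graph of P (2 states):
  s0 = rec X. 0\{d} + 0\{b,d} + (a.0)\{b,c} + c.X → —a→ s1, —c→ s0
  s1 = 0\{b,c} → (no moves)
Reachable graph of Q (2 states):
  t0 = rec X. 0\{d} + 0\{b,d} + (a.0)\{b,c} + b.X → —a→ t1, —b→ t0
  t1 = 0\{b,c} → (no moves)
Executing c from P (initial set {s0}):
  step 1 (c): {s0}
  — P admits the full trace.
Executing c from Q (initial set {t0}):
  step 1 (c): ∅  — Q cannot continue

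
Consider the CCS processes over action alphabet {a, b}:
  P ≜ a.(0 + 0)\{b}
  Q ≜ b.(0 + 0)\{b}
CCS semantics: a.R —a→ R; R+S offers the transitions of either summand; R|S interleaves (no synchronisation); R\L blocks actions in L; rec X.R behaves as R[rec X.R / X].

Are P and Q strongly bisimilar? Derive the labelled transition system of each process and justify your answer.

not bisimilar

Reachable graph of P (2 states):
  p0 = a.(0 + 0)\{b} → —a→ p1
  p1 = (0 + 0)\{b} → ∅
Reachable graph of Q (2 states):
  q0 = b.(0 + 0)\{b} → —b→ q1
  q1 = (0 + 0)\{b} → ∅
Bisimilarity quotient blocks:
  B0 = {p0}
  B1 = {p1, q1}
  B2 = {q0}
p0 ∈ B0, q0 ∈ B2 → different blocks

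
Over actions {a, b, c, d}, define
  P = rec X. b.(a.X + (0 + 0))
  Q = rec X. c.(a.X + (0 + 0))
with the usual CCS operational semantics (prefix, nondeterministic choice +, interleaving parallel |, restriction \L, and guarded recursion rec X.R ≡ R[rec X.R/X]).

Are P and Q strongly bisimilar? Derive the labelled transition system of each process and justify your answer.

P ≁ Q

Reachable graph of P (2 states):
  p0 = rec X. b.(a.X + (0 + 0)) ⊢ —b→ p1
  p1 = a.(rec X. b.(a.X + (0 + 0))) + (0 + 0) ⊢ —a→ p0
Reachable graph of Q (2 states):
  q0 = rec X. c.(a.X + (0 + 0)) ⊢ —c→ q1
  q1 = a.(rec X. c.(a.X + (0 + 0))) + (0 + 0) ⊢ —a→ q0
Bisimilarity quotient blocks:
  B0 = {p0}
  B1 = {p1}
  B2 = {q0}
  B3 = {q1}
p0 ∈ B0, q0 ∈ B2 → different blocks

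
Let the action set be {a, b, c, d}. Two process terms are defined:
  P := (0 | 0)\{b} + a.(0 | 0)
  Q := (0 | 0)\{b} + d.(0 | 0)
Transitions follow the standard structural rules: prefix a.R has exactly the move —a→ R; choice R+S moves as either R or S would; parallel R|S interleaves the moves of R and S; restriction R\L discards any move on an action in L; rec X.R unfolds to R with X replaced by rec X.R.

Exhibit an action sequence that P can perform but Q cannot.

P's transition system — 2 states:
  s0 = (0 | 0)\{b} + a.(0 | 0) :: =a=> s1
  s1 = 0 | 0 :: stopped
Q's transition system — 2 states:
  t0 = (0 | 0)\{b} + d.(0 | 0) :: =d=> t1
  t1 = 0 | 0 :: stopped
Run σ = ⟨a⟩ on P: start {s0}
  after a @ step 1: {s1}
  P completes σ.
Run σ = ⟨a⟩ on Q: start {t0}
  after a @ step 1: ∅  — Q cannot continue

a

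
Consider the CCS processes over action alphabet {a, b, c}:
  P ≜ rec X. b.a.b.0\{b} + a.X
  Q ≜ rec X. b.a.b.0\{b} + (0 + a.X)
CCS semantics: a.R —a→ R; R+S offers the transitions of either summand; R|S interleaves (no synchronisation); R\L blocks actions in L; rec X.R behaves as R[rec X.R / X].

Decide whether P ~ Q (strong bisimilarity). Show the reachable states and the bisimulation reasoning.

bisimilar

LTS(P): 4 reachable states
  s0 = rec X. b.a.b.0\{b} + a.X has moves —a→ s0, —b→ s1
  s1 = a.b.0\{b} has moves —a→ s2
  s2 = b.0\{b} has moves —b→ s3
  s3 = 0\{b} has moves ∅
LTS(Q): 4 reachable states
  t0 = rec X. b.a.b.0\{b} + (0 + a.X) has moves —a→ t0, —b→ t1
  t1 = a.b.0\{b} has moves —a→ t2
  t2 = b.0\{b} has moves —b→ t3
  t3 = 0\{b} has moves ∅
Bisimilarity quotient blocks:
  B0 = {s0, t0}
  B1 = {s1, t1}
  B2 = {s2, t2}
  B3 = {s3, t3}
s0 ∈ B0, t0 ∈ B0 → same block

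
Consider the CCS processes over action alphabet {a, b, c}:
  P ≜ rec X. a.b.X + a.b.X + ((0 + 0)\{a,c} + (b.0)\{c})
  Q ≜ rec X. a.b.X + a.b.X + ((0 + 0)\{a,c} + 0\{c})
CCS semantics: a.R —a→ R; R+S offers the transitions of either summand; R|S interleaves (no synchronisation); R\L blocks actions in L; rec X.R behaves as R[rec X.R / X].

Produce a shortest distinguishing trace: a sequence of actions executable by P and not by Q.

b

P's transition system — 3 states:
  p0 = rec X. a.b.X + a.b.X + ((0 + 0)\{a,c} + (b.0)\{c}) ⊢ -a-> p1, -b-> p2
  p1 = b.(rec X. a.b.X + a.b.X + ((0 + 0)\{a,c} + (b.0)\{c})) ⊢ -b-> p0
  p2 = 0\{c} ⊢ ·
Q's transition system — 2 states:
  q0 = rec X. a.b.X + a.b.X + ((0 + 0)\{a,c} + 0\{c}) ⊢ -a-> q1
  q1 = b.(rec X. a.b.X + a.b.X + ((0 + 0)\{a,c} + 0\{c})) ⊢ -b-> q0
Run σ = ⟨b⟩ on P: start {p0}
  [1] b ⇒ {p2}
  — P admits the full trace.
Run σ = ⟨b⟩ on Q: start {q0}
  [1] b ⇒ ∅ (Q stuck)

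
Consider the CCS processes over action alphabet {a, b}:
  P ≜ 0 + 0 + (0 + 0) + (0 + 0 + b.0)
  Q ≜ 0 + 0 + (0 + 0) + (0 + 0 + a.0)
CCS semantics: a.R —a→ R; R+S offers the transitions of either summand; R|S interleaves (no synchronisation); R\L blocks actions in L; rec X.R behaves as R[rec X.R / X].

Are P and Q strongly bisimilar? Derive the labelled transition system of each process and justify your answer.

LTS(P): 2 reachable states
  u0 = 0 + 0 + (0 + 0) + (0 + 0 + b.0) → ··b··> u1
  u1 = 0 → stopped
LTS(Q): 2 reachable states
  v0 = 0 + 0 + (0 + 0) + (0 + 0 + a.0) → ··a··> v1
  v1 = 0 → stopped
Bisimilarity quotient blocks:
  B0 = {u0}
  B1 = {u1, v1}
  B2 = {v0}
u0 ∈ B0, v0 ∈ B2 → different blocks

not bisimilar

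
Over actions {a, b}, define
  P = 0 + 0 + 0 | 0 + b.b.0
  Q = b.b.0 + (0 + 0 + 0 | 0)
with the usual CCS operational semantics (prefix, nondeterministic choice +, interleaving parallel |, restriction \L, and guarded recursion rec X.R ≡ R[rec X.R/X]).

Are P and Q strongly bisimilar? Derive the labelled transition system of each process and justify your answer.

P's transition system — 3 states:
  s0 = 0 + 0 + 0 | 0 + b.b.0 has moves --b--▸ s1
  s1 = b.0 has moves --b--▸ s2
  s2 = 0 has moves ∅
Q's transition system — 3 states:
  t0 = b.b.0 + (0 + 0 + 0 | 0) has moves --b--▸ t1
  t1 = b.0 has moves --b--▸ t2
  t2 = 0 has moves ∅
Bisimilarity quotient blocks:
  B0 = {s0, t0}
  B1 = {s1, t1}
  B2 = {s2, t2}
s0 ∈ B0, t0 ∈ B0 → same block

YES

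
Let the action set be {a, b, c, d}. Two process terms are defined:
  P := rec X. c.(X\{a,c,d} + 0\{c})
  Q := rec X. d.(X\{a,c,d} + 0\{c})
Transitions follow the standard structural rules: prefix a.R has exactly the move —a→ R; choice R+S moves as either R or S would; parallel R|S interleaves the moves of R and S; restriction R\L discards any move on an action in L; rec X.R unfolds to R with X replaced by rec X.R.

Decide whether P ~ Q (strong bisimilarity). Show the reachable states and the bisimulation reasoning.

LTS(P): 2 reachable states
  p0 = rec X. c.(X\{a,c,d} + 0\{c}) :: -c-> p1
  p1 = (rec X. c.(X\{a,c,d} + 0\{c}))\{a,c,d} + 0\{c} :: ∅
LTS(Q): 2 reachable states
  q0 = rec X. d.(X\{a,c,d} + 0\{c}) :: -d-> q1
  q1 = (rec X. d.(X\{a,c,d} + 0\{c}))\{a,c,d} + 0\{c} :: ∅
Bisimilarity quotient blocks:
  B0 = {p0}
  B1 = {p1, q1}
  B2 = {q0}
p0 ∈ B0, q0 ∈ B2 → different blocks

P ≁ Q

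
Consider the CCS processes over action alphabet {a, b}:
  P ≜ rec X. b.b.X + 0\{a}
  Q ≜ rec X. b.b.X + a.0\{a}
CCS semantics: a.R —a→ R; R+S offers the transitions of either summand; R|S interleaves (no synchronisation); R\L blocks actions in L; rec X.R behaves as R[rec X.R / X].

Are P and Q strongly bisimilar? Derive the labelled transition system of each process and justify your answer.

LTS(P): 2 reachable states
  u0 = rec X. b.b.X + 0\{a} → =b=> u1
  u1 = b.(rec X. b.b.X + 0\{a}) → =b=> u0
LTS(Q): 3 reachable states
  v0 = rec X. b.b.X + a.0\{a} → =a=> v1, =b=> v2
  v1 = 0\{a} → ·
  v2 = b.(rec X. b.b.X + a.0\{a}) → =b=> v0
Coarsest stable partition (strong bisimilarity classes):
  B0 = {u0, u1}
  B1 = {v0}
  B2 = {v2}
  B3 = {v1}
u0 ∈ B0, v0 ∈ B1 → different blocks

P ≁ Q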